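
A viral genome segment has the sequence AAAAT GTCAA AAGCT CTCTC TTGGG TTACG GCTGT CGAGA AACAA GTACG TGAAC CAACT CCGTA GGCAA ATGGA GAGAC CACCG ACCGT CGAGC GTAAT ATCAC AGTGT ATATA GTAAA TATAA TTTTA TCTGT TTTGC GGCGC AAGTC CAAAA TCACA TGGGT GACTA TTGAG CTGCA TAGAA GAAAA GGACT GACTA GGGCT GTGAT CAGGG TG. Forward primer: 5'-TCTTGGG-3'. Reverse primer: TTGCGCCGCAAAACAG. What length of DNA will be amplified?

Scanning the template, TCTTGGG occurs at positions 19–25; this primer anneals to the bottom strand there with its 3' end pointing downstream.
Reverse complement of the reverse primer: CTGTTTTGCGGCGCAA. This occurs on the top strand at positions 132–147.
The product runs from position 19 to position 147, so its length is 147 − 19 + 1 = 129 bp.

129 bp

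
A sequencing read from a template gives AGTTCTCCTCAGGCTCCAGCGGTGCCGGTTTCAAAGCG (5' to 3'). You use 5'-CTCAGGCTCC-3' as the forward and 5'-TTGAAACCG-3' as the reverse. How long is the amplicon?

27 bp

Scanning the template, CTCAGGCTCC occurs at positions 8–17; this primer anneals to the bottom strand there with its 3' end pointing downstream.
Taking the reverse complement of TTGAAACCG gives CGGTTTCAA, found at positions 26–34 on the template; the primer anneals here to the top strand with its 3' end pointing upstream.
Amplicon spans positions 8–34: 27 bp.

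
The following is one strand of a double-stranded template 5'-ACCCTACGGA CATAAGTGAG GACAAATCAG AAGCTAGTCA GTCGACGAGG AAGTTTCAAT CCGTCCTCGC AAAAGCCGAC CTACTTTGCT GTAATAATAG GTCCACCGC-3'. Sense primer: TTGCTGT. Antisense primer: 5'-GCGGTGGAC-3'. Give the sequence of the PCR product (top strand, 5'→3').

5'-TTGCTGTAATAATAGGTCCACCGC-3'

Forward primer TTGCTGT is found on the top strand at positions 86–92.
The reverse primer's reverse complement is GTCCACCGC, which matches the template at positions 101–109.
The product is the template from position 86 through 109 (24 bp).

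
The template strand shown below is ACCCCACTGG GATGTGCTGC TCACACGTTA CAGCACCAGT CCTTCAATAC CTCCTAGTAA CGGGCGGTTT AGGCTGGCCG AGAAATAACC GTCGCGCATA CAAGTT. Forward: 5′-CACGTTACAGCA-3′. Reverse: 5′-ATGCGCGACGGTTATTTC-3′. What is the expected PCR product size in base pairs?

Scanning the template, CACGTTACAGCA occurs at positions 24–35; this primer anneals to the bottom strand there with its 3' end pointing downstream.
Taking the reverse complement of ATGCGCGACGGTTATTTC gives GAAATAACCGTCGCGCAT, found at positions 82–99 on the template; the primer anneals here to the top strand with its 3' end pointing upstream.
Product length = (reverse-primer end) − (forward-primer start) + 1 = 99 − 24 + 1 = 76 bp.

76 bp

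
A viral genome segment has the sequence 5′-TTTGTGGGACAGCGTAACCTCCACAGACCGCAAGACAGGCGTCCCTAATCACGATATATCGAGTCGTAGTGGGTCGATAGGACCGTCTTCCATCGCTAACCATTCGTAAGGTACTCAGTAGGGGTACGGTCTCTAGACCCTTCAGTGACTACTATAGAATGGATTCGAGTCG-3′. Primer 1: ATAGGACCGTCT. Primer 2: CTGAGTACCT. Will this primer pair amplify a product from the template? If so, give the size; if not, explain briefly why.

Yes — a 42 bp product.

Primer 1 (ATAGGACCGTCT) matches the top strand at positions 77–88; it acts as a forward primer.
Primer 2's reverse complement is AGGTACTCAG, matching the top strand at positions 109–118; it acts as a reverse primer.
The 3' ends face each other across positions 77–118, giving a 42 bp product.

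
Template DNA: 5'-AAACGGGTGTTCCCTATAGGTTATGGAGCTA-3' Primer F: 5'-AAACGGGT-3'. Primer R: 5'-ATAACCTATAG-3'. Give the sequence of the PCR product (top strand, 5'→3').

The forward primer matches the template at positions 1–8.
Taking the reverse complement of ATAACCTATAG gives CTATAGGTTAT, found at positions 14–24 on the template; the primer anneals here to the top strand with its 3' end pointing upstream.
The product is the template from position 1 through 24 (24 bp).

5'-AAACGGGTGTTCCCTATAGGTTAT-3'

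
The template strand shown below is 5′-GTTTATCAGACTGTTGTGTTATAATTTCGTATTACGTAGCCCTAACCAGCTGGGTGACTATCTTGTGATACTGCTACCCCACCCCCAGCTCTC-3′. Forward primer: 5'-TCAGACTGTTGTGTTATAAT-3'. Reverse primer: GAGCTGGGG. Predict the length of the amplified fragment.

86 bp

The forward primer matches the template at positions 6–25.
The reverse primer's reverse complement is CCCCAGCTC, which matches the template at positions 83–91.
The product runs from position 6 to position 91, so its length is 91 − 6 + 1 = 86 bp.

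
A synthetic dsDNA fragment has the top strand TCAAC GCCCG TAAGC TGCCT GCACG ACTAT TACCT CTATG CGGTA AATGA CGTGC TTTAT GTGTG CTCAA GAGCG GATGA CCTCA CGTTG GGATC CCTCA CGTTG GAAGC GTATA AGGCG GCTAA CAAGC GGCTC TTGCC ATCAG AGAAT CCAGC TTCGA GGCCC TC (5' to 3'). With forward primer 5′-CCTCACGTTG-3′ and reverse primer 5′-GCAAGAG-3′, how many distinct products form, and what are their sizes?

The forward primer CCTCACGTTG matches the top strand at positions 81–90, 96–105.
The reverse primer's reverse complement is CTCTTGC, matching at positions 133–139.
Each forward site pairs with the reverse site to give a product ending at position 139: sizes 59, 44 bp.

Two products: 59 bp, 44 bp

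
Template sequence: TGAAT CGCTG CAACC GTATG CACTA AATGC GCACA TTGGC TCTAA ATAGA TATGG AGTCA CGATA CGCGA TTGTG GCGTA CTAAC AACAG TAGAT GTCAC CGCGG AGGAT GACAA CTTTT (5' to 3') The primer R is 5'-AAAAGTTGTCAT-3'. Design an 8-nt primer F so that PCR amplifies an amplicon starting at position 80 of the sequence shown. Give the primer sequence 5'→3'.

5'-ACTAACAA-3'

The reverse primer's reverse complement ATGACAACTTTT matches the template at positions 109–120; the product starts at position 80.
The forward primer is identical to the top strand over positions 80–87: ACTAACAA.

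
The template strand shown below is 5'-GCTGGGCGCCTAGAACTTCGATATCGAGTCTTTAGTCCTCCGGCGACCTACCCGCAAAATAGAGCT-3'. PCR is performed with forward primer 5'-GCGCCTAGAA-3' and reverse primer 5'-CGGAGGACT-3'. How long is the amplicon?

37 bp

Forward primer GCGCCTAGAA is found on the top strand at positions 6–15.
Taking the reverse complement of CGGAGGACT gives AGTCCTCCG, found at positions 34–42 on the template; the primer anneals here to the top strand with its 3' end pointing upstream.
The product runs from position 6 to position 42, so its length is 42 − 6 + 1 = 37 bp.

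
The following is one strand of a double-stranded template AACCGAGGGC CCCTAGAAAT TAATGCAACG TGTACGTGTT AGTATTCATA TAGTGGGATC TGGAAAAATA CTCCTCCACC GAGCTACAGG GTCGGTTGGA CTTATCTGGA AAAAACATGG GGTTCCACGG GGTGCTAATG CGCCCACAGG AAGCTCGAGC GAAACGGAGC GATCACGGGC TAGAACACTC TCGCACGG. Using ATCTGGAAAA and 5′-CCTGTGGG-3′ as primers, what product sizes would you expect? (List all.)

93 bp, 47 bp

The forward primer ATCTGGAAAA matches the top strand at positions 58–67, 104–113.
The reverse primer's reverse complement is CCCACAGG, matching at positions 143–150.
Each forward site pairs with the reverse site to give a product ending at position 150: sizes 93, 47 bp.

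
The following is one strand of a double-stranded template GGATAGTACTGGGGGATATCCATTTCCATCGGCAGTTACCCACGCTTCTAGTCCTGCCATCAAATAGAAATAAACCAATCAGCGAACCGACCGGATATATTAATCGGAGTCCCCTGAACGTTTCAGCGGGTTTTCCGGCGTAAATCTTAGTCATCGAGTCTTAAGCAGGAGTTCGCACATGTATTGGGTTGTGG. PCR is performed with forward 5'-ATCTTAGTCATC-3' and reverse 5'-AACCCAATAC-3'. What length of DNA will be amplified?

Scanning the template, ATCTTAGTCATC occurs at positions 144–155; this primer anneals to the bottom strand there with its 3' end pointing downstream.
Taking the reverse complement of AACCCAATAC gives GTATTGGGTT, found at positions 181–190 on the template; the primer anneals here to the top strand with its 3' end pointing upstream.
Product length = (reverse-primer end) − (forward-primer start) + 1 = 190 − 144 + 1 = 47 bp.

47 bp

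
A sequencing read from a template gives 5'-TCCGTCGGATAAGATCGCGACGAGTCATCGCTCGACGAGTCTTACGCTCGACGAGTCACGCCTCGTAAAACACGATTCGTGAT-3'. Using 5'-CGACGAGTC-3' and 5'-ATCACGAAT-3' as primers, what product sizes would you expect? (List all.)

66 bp, 51 bp, 35 bp

The forward primer CGACGAGTC matches the top strand at positions 18–26, 33–41, 49–57.
The reverse primer's reverse complement is ATTCGTGAT, matching at positions 75–83.
Each forward site pairs with the reverse site to give a product ending at position 83: sizes 66, 51, 35 bp.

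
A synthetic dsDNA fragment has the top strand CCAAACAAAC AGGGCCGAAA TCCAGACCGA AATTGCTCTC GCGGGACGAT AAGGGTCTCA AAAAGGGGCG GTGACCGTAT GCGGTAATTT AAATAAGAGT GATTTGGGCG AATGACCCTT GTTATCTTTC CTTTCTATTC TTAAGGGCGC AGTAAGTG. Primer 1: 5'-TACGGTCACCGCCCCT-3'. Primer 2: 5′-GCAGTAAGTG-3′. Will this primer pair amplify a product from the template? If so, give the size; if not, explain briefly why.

Primer 1 (TACGGTCACCGCCCCT) has reverse complement AGGGGCGGTGACCGTA, which matches the top strand at positions 64–79; primer 1 anneals to the top strand there with its 3' end pointing upstream toward position 64.
Primer 2 (GCAGTAAGTG) matches the top strand directly at positions 149–158; it anneals to the bottom strand with its 3' end pointing downstream toward position 158.
The 3' ends diverge (primer 1 extends toward position 1, primer 2 toward position 158), so the primers never converge on a shared product.

No product — the primers' 3' ends point away from each other.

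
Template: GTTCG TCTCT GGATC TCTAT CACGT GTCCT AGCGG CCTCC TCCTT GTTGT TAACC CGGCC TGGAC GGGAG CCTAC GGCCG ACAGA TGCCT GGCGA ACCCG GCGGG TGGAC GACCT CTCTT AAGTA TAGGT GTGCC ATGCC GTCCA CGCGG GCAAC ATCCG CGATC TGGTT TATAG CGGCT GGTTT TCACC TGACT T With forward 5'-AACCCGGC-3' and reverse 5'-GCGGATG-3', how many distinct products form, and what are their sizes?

The forward primer AACCCGGC matches the top strand at positions 52–59, 95–102.
The reverse primer's reverse complement is CATCCGC, matching at positions 155–161.
Each forward site pairs with the reverse site to give a product ending at position 161: sizes 110, 67 bp.

Two products: 110 bp, 67 bp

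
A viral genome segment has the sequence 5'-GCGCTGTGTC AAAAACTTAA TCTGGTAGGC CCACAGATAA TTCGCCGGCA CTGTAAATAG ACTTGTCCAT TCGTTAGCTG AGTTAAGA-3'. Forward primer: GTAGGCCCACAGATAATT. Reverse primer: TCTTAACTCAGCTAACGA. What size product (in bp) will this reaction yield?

Forward primer GTAGGCCCACAGATAATT is found on the top strand at positions 25–42.
Reverse complement of the reverse primer: TCGTTAGCTGAGTTAAGA. This occurs on the top strand at positions 71–88.
The product runs from position 25 to position 88, so its length is 88 − 25 + 1 = 64 bp.

64 bp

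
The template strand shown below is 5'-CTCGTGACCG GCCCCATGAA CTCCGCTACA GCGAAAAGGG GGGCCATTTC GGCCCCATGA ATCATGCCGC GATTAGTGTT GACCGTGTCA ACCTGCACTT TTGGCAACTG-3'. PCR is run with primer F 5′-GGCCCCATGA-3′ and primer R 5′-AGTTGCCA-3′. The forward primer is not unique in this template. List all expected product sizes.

The forward primer GGCCCCATGA matches the top strand at positions 10–19, 51–60.
The reverse primer's reverse complement is TGGCAACT, matching at positions 102–109.
Each forward site pairs with the reverse site to give a product ending at position 109: sizes 100, 59 bp.

100 bp, 59 bp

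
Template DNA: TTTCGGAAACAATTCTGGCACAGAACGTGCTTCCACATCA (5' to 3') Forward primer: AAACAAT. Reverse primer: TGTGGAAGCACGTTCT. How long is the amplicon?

31 bp

The forward primer matches the template at positions 7–13.
The reverse primer's reverse complement is AGAACGTGCTTCCACA, which matches the template at positions 22–37.
Product length = (reverse-primer end) − (forward-primer start) + 1 = 37 − 7 + 1 = 31 bp.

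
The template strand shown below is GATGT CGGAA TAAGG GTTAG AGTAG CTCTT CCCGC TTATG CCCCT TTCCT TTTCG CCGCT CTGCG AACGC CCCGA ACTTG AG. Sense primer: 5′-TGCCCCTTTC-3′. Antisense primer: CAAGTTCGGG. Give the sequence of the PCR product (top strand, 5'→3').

5'-TGCCCCTTTCCTTTTCGCCGCTCTGCGAACGCCCCGAACTTG-3'

Scanning the template, TGCCCCTTTC occurs at positions 39–48; this primer anneals to the bottom strand there with its 3' end pointing downstream.
Reverse complement of the reverse primer: CCCGAACTTG. This occurs on the top strand at positions 71–80.
The product is the template from position 39 through 80 (42 bp).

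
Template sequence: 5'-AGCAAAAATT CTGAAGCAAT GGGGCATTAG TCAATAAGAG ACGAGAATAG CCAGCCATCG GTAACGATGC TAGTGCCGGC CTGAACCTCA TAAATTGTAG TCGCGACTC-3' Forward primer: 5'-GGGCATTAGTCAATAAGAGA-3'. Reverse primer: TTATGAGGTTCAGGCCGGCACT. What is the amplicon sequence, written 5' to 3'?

5'-GGGCATTAGTCAATAAGAGACGAGAATAGCCAGCCATCGGTAACGATGCTAGTGCCGGCCTGAACCTCATAA-3'

Scanning the template, GGGCATTAGTCAATAAGAGA occurs at positions 22–41; this primer anneals to the bottom strand there with its 3' end pointing downstream.
Taking the reverse complement of TTATGAGGTTCAGGCCGGCACT gives AGTGCCGGCCTGAACCTCATAA, found at positions 72–93 on the template; the primer anneals here to the top strand with its 3' end pointing upstream.
The product is the template from position 22 through 93 (72 bp).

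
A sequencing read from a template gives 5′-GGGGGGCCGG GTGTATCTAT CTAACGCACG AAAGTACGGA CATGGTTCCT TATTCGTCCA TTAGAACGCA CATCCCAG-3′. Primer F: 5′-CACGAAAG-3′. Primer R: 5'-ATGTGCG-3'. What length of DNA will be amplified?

The forward primer matches the template at positions 27–34.
Reverse complement of the reverse primer: CGCACAT. This occurs on the top strand at positions 67–73.
The product runs from position 27 to position 73, so its length is 73 − 27 + 1 = 47 bp.

47 bp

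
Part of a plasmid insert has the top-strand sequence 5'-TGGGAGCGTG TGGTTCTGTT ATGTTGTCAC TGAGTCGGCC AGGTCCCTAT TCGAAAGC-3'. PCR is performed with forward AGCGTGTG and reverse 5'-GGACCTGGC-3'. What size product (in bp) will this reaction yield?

Forward primer AGCGTGTG is found on the top strand at positions 5–12.
The reverse primer's reverse complement is GCCAGGTCC, which matches the template at positions 38–46.
The product runs from position 5 to position 46, so its length is 46 − 5 + 1 = 42 bp.

42 bp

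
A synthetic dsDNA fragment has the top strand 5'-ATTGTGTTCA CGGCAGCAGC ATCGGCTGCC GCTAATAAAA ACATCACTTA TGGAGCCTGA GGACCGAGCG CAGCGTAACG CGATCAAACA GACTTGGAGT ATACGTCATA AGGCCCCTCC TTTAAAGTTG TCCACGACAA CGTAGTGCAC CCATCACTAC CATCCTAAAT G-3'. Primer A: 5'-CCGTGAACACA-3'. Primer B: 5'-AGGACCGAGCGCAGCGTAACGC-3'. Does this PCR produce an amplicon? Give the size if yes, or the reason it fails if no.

Primer A (CCGTGAACACA) has reverse complement TGTGTTCACGG, which matches the top strand at positions 3–13; primer A anneals to the top strand there with its 3' end pointing upstream toward position 3.
Primer B (AGGACCGAGCGCAGCGTAACGC) matches the top strand directly at positions 60–81; it anneals to the bottom strand with its 3' end pointing downstream toward position 81.
The 3' ends diverge (primer A extends toward position 1, primer B toward position 171), so the primers never converge on a shared product.

No product — the primers' 3' ends point away from each other.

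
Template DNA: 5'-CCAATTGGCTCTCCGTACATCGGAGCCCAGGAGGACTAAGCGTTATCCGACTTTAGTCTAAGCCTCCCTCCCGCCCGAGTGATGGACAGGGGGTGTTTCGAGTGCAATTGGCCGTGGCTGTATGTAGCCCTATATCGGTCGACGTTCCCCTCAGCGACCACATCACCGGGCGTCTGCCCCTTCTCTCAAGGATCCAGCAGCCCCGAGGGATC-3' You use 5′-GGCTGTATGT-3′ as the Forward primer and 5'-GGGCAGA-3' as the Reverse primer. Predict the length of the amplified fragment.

Scanning the template, GGCTGTATGT occurs at positions 116–125; this primer anneals to the bottom strand there with its 3' end pointing downstream.
Taking the reverse complement of GGGCAGA gives TCTGCCC, found at positions 173–179 on the template; the primer anneals here to the top strand with its 3' end pointing upstream.
The product runs from position 116 to position 179, so its length is 179 − 116 + 1 = 64 bp.

64 bp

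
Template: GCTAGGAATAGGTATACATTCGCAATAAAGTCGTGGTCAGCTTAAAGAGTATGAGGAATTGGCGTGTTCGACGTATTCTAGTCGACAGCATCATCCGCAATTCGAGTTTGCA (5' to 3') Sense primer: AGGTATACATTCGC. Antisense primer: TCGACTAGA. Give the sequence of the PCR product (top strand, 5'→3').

5'-AGGTATACATTCGCAATAAAGTCGTGGTCAGCTTAAAGAGTATGAGGAATTGGCGTGTTCGACGTATTCTAGTCGA-3'

Forward primer AGGTATACATTCGC is found on the top strand at positions 10–23.
The reverse primer's reverse complement is TCTAGTCGA, which matches the template at positions 77–85.
The product is the template from position 10 through 85 (76 bp).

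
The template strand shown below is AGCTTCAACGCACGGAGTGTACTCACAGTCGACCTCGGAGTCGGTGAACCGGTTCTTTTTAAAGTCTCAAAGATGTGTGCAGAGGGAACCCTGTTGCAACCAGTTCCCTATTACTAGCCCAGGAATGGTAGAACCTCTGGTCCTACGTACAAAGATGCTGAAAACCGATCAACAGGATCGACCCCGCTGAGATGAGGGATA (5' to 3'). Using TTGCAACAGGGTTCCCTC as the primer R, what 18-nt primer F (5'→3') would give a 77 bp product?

5'-TCACAGTCGACCTCGGAG-3'

The reverse primer's reverse complement GAGGGAACCCTGTTGCAA matches the template at positions 82–99, so the product ends at position 99.
A 77 bp product then starts at position 99 − 77 + 1 = 23.
The forward primer is identical to the top strand there: TCACAGTCGACCTCGGAG.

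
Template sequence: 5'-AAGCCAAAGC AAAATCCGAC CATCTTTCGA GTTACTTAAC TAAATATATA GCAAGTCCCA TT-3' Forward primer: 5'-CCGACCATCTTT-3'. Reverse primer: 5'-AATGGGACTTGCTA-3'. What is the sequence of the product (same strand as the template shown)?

5'-CCGACCATCTTTCGAGTTACTTAACTAAATATATAGCAAGTCCCATT-3'

The forward primer matches the template at positions 16–27.
Reverse complement of the reverse primer: TAGCAAGTCCCATT. This occurs on the top strand at positions 49–62.
The product is the template from position 16 through 62 (47 bp).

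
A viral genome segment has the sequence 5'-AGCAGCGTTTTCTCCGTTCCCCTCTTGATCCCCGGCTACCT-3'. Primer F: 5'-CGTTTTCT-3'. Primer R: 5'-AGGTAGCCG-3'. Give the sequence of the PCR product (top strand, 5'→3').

5'-CGTTTTCTCCGTTCCCCTCTTGATCCCCGGCTACCT-3'

Scanning the template, CGTTTTCT occurs at positions 6–13; this primer anneals to the bottom strand there with its 3' end pointing downstream.
Reverse complement of the reverse primer: CGGCTACCT. This occurs on the top strand at positions 33–41.
The product is the template from position 6 through 41 (36 bp).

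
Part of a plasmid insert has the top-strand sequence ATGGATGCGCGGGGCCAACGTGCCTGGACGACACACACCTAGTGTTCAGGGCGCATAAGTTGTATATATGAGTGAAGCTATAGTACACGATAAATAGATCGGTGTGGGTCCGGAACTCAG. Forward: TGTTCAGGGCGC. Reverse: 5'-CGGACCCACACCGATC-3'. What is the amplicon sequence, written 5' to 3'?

Scanning the template, TGTTCAGGGCGC occurs at positions 43–54; this primer anneals to the bottom strand there with its 3' end pointing downstream.
Taking the reverse complement of CGGACCCACACCGATC gives GATCGGTGTGGGTCCG, found at positions 97–112 on the template; the primer anneals here to the top strand with its 3' end pointing upstream.
The product is the template from position 43 through 112 (70 bp).

5'-TGTTCAGGGCGCATAAGTTGTATATATGAGTGAAGCTATAGTACACGATAAATAGATCGGTGTGGGTCCG-3'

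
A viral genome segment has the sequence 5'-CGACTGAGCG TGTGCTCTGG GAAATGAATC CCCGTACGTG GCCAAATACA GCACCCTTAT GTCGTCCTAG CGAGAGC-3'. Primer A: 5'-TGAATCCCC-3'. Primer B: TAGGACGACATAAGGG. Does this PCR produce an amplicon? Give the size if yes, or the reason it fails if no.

Primer A (TGAATCCCC) matches the top strand at positions 25–33; it acts as a forward primer.
Primer B's reverse complement is CCCTTATGTCGTCCTA, matching the top strand at positions 54–69; it acts as a reverse primer.
The 3' ends face each other across positions 25–69, giving a 45 bp product.

Yes — a 45 bp product.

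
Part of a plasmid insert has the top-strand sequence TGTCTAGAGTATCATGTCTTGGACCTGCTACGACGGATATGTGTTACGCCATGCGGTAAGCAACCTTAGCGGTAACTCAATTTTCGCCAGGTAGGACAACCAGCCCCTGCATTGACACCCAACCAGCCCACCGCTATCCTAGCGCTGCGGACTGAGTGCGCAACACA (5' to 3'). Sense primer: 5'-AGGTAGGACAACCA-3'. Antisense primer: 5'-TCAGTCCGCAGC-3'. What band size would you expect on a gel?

67 bp

Forward primer AGGTAGGACAACCA is found on the top strand at positions 89–102.
Taking the reverse complement of TCAGTCCGCAGC gives GCTGCGGACTGA, found at positions 144–155 on the template; the primer anneals here to the top strand with its 3' end pointing upstream.
Product length = (reverse-primer end) − (forward-primer start) + 1 = 155 − 89 + 1 = 67 bp.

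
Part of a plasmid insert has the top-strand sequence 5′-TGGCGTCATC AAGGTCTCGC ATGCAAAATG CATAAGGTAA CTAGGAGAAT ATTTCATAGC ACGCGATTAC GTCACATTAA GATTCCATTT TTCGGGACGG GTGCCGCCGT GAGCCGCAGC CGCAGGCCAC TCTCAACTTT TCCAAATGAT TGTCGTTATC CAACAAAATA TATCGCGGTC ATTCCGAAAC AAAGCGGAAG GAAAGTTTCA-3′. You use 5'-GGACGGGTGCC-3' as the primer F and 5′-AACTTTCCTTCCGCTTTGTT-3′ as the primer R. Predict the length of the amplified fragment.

Forward primer GGACGGGTGCC is found on the top strand at positions 95–105.
The reverse primer's reverse complement is AACAAAGCGGAAGGAAAGTT, which matches the template at positions 188–207.
The product runs from position 95 to position 207, so its length is 207 − 95 + 1 = 113 bp.

113 bp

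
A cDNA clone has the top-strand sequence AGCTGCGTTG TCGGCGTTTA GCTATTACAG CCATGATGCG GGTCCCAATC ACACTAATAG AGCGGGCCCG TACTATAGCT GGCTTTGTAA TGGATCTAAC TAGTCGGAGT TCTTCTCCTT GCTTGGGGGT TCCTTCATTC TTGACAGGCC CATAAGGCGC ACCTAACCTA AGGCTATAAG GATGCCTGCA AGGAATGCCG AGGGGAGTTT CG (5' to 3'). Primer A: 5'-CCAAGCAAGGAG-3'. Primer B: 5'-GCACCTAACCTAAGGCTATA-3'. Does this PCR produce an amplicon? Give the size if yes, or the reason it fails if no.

Primer A (CCAAGCAAGGAG) has reverse complement CTCCTTGCTTGG, which matches the top strand at positions 115–126; primer A anneals to the top strand there with its 3' end pointing upstream toward position 115.
Primer B (GCACCTAACCTAAGGCTATA) matches the top strand directly at positions 159–178; it anneals to the bottom strand with its 3' end pointing downstream toward position 178.
The 3' ends diverge (primer A extends toward position 1, primer B toward position 212), so the primers never converge on a shared product.

No product — the primers' 3' ends point away from each other.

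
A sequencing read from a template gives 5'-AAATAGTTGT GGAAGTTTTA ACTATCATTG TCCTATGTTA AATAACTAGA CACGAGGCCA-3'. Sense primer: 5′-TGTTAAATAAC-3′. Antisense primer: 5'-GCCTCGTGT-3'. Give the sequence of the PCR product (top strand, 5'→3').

5'-TGTTAAATAACTAGACACGAGGC-3'

Scanning the template, TGTTAAATAAC occurs at positions 36–46; this primer anneals to the bottom strand there with its 3' end pointing downstream.
The reverse primer's reverse complement is ACACGAGGC, which matches the template at positions 50–58.
The product is the template from position 36 through 58 (23 bp).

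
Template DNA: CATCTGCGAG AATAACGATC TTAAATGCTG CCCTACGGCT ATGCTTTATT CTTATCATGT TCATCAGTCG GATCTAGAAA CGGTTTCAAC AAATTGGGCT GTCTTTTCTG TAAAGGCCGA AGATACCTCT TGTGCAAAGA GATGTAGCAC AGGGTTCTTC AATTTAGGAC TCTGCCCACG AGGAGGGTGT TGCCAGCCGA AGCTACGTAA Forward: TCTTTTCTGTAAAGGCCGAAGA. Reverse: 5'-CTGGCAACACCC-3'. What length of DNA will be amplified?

Forward primer TCTTTTCTGTAAAGGCCGAAGA is found on the top strand at positions 102–123.
The reverse primer's reverse complement is GGGTGTTGCCAG, which matches the template at positions 185–196.
Product length = (reverse-primer end) − (forward-primer start) + 1 = 196 − 102 + 1 = 95 bp.

95 bp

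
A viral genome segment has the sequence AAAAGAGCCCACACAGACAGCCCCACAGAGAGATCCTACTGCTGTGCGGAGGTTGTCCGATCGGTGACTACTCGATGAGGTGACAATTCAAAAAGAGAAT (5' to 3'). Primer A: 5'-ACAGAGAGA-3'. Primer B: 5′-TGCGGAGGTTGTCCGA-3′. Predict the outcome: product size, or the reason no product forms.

No product — both primers anneal to the same strand and extend in the same direction.

Primer A (ACAGAGAGA) matches the top strand at positions 25–33 (3' end points downstream).
Primer B (TGCGGAGGTTGTCCGA) also matches the top strand directly, at positions 45–60 — its reverse complement TCGGACAACCTCCGCA is not present.
Both primers anneal to the bottom strand with 3' ends pointing the same way, so neither can prime synthesis back toward the other.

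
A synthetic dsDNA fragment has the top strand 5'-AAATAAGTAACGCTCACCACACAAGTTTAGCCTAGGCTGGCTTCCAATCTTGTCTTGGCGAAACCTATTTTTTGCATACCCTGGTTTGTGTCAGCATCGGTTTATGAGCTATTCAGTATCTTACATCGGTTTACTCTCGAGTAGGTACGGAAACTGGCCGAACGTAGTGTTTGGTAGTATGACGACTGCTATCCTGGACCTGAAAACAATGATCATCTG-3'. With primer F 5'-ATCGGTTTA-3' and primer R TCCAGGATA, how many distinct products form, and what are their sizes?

Two products: 103 bp, 74 bp

The forward primer ATCGGTTTA matches the top strand at positions 96–104, 125–133.
The reverse primer's reverse complement is TATCCTGGA, matching at positions 190–198.
Each forward site pairs with the reverse site to give a product ending at position 198: sizes 103, 74 bp.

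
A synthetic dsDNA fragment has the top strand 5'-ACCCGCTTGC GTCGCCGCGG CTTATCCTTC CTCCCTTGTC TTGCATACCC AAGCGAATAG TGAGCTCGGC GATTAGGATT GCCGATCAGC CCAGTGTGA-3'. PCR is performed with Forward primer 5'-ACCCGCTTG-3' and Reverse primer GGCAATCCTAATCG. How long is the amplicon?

83 bp

Forward primer ACCCGCTTG is found on the top strand at positions 1–9.
Taking the reverse complement of GGCAATCCTAATCG gives CGATTAGGATTGCC, found at positions 70–83 on the template; the primer anneals here to the top strand with its 3' end pointing upstream.
Amplicon spans positions 1–83: 83 bp.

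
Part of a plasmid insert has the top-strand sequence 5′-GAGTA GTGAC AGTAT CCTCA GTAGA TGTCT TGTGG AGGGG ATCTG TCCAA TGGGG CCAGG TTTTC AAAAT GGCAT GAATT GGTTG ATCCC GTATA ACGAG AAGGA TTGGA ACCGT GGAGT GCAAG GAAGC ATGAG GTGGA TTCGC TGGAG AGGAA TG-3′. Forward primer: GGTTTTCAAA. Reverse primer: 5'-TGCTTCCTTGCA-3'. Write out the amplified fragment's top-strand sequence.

The forward primer matches the template at positions 59–68.
The reverse primer's reverse complement is TGCAAGGAAGCA, which matches the template at positions 120–131.
The product is the template from position 59 through 131 (73 bp).

5'-GGTTTTCAAAATGGCATGAATTGGTTGATCCCGTATAACGAGAAGGATTGGAACCGTGGAGTGCAAGGAAGCA-3'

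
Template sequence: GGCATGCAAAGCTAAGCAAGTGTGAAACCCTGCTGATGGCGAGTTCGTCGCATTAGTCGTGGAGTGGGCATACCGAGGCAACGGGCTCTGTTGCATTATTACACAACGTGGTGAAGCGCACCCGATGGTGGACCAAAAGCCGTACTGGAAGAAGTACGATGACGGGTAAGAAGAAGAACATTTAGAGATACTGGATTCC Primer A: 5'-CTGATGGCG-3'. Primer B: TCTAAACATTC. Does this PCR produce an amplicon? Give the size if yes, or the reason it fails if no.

No product — primer B has no binding site in the template.

Primer B (TCTAAACATTC) does not match the top strand, and its reverse complement GAATGTTTAGA does not match either.
With no annealing site for primer B, no amplification occurs.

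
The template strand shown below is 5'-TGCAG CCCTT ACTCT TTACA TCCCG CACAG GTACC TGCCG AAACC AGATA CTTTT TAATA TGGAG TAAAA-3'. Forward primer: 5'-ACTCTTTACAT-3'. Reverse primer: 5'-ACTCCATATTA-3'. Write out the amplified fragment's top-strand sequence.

Forward primer ACTCTTTACAT is found on the top strand at positions 11–21.
The reverse primer's reverse complement is TAATATGGAGT, which matches the template at positions 56–66.
The product is the template from position 11 through 66 (56 bp).

5'-ACTCTTTACATCCCGCACAGGTACCTGCCGAAACCAGATACTTTTTAATATGGAGT-3'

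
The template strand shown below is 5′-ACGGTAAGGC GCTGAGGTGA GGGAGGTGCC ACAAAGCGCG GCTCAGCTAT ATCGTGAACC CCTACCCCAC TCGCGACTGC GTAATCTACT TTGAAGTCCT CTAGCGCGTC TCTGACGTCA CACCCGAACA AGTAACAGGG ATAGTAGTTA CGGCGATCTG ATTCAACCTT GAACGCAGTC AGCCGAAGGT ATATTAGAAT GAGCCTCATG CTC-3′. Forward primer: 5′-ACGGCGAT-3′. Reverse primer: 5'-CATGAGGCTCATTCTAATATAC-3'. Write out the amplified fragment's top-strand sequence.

Scanning the template, ACGGCGAT occurs at positions 150–157; this primer anneals to the bottom strand there with its 3' end pointing downstream.
Reverse complement of the reverse primer: GTATATTAGAATGAGCCTCATG. This occurs on the top strand at positions 189–210.
The product is the template from position 150 through 210 (61 bp).

5'-ACGGCGATCTGATTCAACCTTGAACGCAGTCAGCCGAAGGTATATTAGAATGAGCCTCATG-3'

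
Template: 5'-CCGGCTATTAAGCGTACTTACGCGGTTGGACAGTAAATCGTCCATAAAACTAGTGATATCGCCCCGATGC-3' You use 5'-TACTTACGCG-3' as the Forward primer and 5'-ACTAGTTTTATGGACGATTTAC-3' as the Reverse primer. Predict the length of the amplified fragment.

The forward primer matches the template at positions 15–24.
Reverse complement of the reverse primer: GTAAATCGTCCATAAAACTAGT. This occurs on the top strand at positions 33–54.
The product runs from position 15 to position 54, so its length is 54 − 15 + 1 = 40 bp.

40 bp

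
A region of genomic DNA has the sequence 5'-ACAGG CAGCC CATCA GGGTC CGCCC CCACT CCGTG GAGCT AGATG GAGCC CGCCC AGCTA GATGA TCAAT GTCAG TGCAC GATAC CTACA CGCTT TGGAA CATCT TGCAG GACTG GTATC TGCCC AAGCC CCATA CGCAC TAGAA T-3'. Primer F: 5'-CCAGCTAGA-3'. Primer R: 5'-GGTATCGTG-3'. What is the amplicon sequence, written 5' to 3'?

5'-CCAGCTAGATGATCAATGTCAGTGCACGATACC-3'

Scanning the template, CCAGCTAGA occurs at positions 54–62; this primer anneals to the bottom strand there with its 3' end pointing downstream.
Reverse complement of the reverse primer: CACGATACC. This occurs on the top strand at positions 78–86.
The product is the template from position 54 through 86 (33 bp).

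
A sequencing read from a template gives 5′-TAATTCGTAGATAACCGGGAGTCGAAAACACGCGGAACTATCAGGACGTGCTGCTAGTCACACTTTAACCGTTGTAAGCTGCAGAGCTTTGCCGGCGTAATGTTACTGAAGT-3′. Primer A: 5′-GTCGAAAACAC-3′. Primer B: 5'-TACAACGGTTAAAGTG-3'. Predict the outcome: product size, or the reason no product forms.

Primer A (GTCGAAAACAC) matches the top strand at positions 21–31; it acts as a forward primer.
Primer B's reverse complement is CACTTTAACCGTTGTA, matching the top strand at positions 61–76; it acts as a reverse primer.
The 3' ends face each other across positions 21–76, giving a 56 bp product.

Yes — a 56 bp product.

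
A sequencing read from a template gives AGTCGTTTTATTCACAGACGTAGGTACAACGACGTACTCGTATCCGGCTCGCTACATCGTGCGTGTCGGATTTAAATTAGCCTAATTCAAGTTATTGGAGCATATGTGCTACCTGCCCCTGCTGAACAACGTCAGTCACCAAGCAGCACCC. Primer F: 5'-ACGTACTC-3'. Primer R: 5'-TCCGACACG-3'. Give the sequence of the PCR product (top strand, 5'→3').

Forward primer ACGTACTC is found on the top strand at positions 32–39.
Reverse complement of the reverse primer: CGTGTCGGA. This occurs on the top strand at positions 62–70.
The product is the template from position 32 through 70 (39 bp).

5'-ACGTACTCGTATCCGGCTCGCTACATCGTGCGTGTCGGA-3'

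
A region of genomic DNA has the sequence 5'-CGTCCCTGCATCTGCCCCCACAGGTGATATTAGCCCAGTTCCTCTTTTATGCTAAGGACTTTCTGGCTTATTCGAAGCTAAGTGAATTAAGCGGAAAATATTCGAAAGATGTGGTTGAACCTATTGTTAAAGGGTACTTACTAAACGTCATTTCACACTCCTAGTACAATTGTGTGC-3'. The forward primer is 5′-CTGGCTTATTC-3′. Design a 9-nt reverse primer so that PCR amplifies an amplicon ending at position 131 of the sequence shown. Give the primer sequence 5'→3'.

The forward primer binds at positions 63–73; the product's 3' end on the top strand is position 131.
The reverse primer anneals to the top strand over positions 123–131, i.e. to ATTGTTAAA.
Its sequence written 5'→3' is the reverse complement: TTTAACAAT.

5'-TTTAACAAT-3'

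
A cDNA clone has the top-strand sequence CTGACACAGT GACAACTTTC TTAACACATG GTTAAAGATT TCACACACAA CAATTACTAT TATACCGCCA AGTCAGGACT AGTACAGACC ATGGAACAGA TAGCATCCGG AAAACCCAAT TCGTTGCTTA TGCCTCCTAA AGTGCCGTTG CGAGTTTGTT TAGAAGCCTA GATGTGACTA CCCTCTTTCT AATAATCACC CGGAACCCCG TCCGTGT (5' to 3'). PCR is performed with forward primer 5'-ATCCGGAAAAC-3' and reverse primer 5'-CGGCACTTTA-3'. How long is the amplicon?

The forward primer matches the template at positions 105–115.
Reverse complement of the reverse primer: TAAAGTGCCG. This occurs on the top strand at positions 138–147.
Amplicon spans positions 105–147: 43 bp.

43 bp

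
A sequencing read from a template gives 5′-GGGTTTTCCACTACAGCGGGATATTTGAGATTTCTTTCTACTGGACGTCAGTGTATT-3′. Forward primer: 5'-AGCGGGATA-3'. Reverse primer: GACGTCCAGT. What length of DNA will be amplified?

35 bp

Forward primer AGCGGGATA is found on the top strand at positions 15–23.
Taking the reverse complement of GACGTCCAGT gives ACTGGACGTC, found at positions 40–49 on the template; the primer anneals here to the top strand with its 3' end pointing upstream.
Product length = (reverse-primer end) − (forward-primer start) + 1 = 49 − 15 + 1 = 35 bp.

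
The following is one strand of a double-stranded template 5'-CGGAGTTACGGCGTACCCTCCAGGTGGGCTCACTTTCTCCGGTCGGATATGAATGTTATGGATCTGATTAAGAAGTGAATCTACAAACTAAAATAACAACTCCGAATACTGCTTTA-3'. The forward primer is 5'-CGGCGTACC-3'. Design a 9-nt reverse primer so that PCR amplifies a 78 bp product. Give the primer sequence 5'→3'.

5'-TTGTAGATT-3'

The forward primer binds at positions 9–17, so a 78 bp product ends at position 9 + 78 − 1 = 86.
The reverse primer anneals to the top strand over positions 78–86, i.e. to AATCTACAA.
Its sequence written 5'→3' is the reverse complement: TTGTAGATT.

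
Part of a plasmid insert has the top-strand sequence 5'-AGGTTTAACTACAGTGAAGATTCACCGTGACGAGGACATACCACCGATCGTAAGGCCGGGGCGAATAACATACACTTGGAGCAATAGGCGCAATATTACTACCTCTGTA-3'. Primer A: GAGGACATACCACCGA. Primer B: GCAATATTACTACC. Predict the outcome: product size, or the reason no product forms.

No product — both primers anneal to the same strand and extend in the same direction.

Primer A (GAGGACATACCACCGA) matches the top strand at positions 32–47 (3' end points downstream).
Primer B (GCAATATTACTACC) also matches the top strand directly, at positions 90–103 — its reverse complement GGTAGTAATATTGC is not present.
Both primers anneal to the bottom strand with 3' ends pointing the same way, so neither can prime synthesis back toward the other.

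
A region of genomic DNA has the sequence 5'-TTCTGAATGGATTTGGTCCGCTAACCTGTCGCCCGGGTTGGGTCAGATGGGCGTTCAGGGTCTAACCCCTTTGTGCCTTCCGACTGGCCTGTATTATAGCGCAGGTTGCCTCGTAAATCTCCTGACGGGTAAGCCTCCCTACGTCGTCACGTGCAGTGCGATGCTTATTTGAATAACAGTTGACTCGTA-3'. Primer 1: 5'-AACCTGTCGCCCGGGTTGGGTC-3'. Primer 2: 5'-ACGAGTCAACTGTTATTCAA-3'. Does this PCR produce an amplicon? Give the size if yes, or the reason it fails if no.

Primer 1 (AACCTGTCGCCCGGGTTGGGTC) matches the top strand at positions 23–44; it acts as a forward primer.
Primer 2's reverse complement is TTGAATAACAGTTGACTCGT, matching the top strand at positions 169–188; it acts as a reverse primer.
The 3' ends face each other across positions 23–188, giving a 166 bp product.

Yes — a 166 bp product.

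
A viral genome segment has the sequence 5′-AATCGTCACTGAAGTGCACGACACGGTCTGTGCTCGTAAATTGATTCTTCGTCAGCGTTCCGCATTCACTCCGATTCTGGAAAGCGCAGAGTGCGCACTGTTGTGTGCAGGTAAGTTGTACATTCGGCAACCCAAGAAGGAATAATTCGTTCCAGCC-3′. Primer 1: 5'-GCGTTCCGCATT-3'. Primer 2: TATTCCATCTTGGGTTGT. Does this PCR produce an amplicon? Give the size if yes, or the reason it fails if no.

No product — primer 2 has no binding site in the template.

Primer 2 (TATTCCATCTTGGGTTGT) does not match the top strand, and its reverse complement ACAACCCAAGATGGAATA does not match either.
With no annealing site for primer 2, no amplification occurs.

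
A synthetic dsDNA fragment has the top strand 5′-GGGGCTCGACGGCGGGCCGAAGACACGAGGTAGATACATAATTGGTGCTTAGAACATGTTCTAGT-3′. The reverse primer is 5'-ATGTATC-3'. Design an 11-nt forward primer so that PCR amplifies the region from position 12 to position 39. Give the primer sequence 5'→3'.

The reverse primer's reverse complement GATACAT matches the template at positions 33–39; the product starts at position 12.
The forward primer is identical to the top strand over positions 12–22: GCGGGCCGAAG.

5'-GCGGGCCGAAG-3'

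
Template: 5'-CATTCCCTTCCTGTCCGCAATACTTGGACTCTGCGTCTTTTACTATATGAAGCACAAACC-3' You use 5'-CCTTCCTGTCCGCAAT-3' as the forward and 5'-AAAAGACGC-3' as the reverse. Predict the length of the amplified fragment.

36 bp

The forward primer matches the template at positions 6–21.
Taking the reverse complement of AAAAGACGC gives GCGTCTTTT, found at positions 33–41 on the template; the primer anneals here to the top strand with its 3' end pointing upstream.
Amplicon spans positions 6–41: 36 bp.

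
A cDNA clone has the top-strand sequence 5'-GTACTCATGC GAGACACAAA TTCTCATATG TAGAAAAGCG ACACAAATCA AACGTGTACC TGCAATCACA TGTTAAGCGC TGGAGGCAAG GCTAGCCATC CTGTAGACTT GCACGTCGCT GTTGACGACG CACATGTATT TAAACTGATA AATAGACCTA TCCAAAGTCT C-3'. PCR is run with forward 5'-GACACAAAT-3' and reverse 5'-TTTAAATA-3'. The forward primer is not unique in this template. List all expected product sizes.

The forward primer GACACAAAT matches the top strand at positions 13–21, 40–48.
The reverse primer's reverse complement is TATTTAAA, matching at positions 137–144.
Each forward site pairs with the reverse site to give a product ending at position 144: sizes 132, 105 bp.

132 bp, 105 bp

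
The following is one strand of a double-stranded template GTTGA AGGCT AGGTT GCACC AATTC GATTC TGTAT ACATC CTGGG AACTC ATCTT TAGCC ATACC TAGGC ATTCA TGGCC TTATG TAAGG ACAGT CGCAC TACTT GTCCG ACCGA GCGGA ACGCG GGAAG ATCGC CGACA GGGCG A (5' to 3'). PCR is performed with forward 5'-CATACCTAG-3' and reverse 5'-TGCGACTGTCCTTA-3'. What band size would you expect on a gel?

40 bp

Scanning the template, CATACCTAG occurs at positions 60–68; this primer anneals to the bottom strand there with its 3' end pointing downstream.
Reverse complement of the reverse primer: TAAGGACAGTCGCA. This occurs on the top strand at positions 86–99.
Amplicon spans positions 60–99: 40 bp.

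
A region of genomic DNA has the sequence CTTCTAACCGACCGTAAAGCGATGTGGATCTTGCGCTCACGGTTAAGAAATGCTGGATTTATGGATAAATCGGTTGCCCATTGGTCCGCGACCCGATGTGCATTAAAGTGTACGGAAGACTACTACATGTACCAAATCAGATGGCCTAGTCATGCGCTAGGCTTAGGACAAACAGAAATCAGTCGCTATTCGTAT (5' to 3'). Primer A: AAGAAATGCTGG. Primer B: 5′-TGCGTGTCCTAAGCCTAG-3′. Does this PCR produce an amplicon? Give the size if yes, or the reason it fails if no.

Primer B (TGCGTGTCCTAAGCCTAG) does not match the top strand, and its reverse complement CTAGGCTTAGGACACGCA does not match either.
With no annealing site for primer B, no amplification occurs.

No product — primer B has no binding site in the template.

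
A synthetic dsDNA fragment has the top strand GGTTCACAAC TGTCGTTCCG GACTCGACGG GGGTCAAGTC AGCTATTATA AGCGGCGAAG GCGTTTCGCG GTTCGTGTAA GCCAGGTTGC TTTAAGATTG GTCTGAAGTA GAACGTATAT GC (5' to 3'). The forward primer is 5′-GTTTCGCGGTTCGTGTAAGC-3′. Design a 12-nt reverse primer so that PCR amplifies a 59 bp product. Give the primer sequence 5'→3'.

5'-CATATACGTTCT-3'

The forward primer binds at positions 63–82, so a 59 bp product ends at position 63 + 59 − 1 = 121.
The reverse primer anneals to the top strand over positions 110–121, i.e. to AGAACGTATATG.
Its sequence written 5'→3' is the reverse complement: CATATACGTTCT.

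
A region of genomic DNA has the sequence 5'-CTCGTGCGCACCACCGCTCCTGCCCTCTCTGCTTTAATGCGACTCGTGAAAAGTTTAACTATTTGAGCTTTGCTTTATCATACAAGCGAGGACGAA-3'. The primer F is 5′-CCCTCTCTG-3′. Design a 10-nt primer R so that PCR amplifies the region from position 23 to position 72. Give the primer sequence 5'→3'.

The product's 3' end on the top strand is position 72.
The reverse primer anneals to the top strand over positions 63–72, i.e. to TTGAGCTTTG.
Its sequence written 5'→3' is the reverse complement: CAAAGCTCAA.

5'-CAAAGCTCAA-3'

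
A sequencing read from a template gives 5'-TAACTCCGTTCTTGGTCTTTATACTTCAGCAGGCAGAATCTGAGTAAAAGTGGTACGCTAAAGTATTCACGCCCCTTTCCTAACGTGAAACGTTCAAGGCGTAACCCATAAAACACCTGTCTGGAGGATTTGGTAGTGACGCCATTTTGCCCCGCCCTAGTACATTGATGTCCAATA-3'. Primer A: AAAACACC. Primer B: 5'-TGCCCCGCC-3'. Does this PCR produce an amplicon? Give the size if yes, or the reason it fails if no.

Primer A (AAAACACC) matches the top strand at positions 110–117 (3' end points downstream).
Primer B (TGCCCCGCC) also matches the top strand directly, at positions 148–156 — its reverse complement GGCGGGGCA is not present.
Both primers anneal to the bottom strand with 3' ends pointing the same way, so neither can prime synthesis back toward the other.

No product — both primers anneal to the same strand and extend in the same direction.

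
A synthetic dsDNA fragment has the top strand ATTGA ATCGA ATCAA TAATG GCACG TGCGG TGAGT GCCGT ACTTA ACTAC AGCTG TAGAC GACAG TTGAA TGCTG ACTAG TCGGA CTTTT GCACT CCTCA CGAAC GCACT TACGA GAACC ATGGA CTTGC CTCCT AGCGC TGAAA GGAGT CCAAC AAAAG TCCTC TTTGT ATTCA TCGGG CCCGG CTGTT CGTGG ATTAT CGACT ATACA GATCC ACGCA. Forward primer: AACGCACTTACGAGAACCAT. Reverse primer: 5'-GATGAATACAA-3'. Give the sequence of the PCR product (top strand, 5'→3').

Scanning the template, AACGCACTTACGAGAACCAT occurs at positions 103–122; this primer anneals to the bottom strand there with its 3' end pointing downstream.
The reverse primer's reverse complement is TTGTATTCATC, which matches the template at positions 167–177.
The product is the template from position 103 through 177 (75 bp).

5'-AACGCACTTACGAGAACCATGGACTTGCCTCCTAGCGCTGAAAGGAGTCCAACAAAAGTCCTCTTTGTATTCATC-3'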